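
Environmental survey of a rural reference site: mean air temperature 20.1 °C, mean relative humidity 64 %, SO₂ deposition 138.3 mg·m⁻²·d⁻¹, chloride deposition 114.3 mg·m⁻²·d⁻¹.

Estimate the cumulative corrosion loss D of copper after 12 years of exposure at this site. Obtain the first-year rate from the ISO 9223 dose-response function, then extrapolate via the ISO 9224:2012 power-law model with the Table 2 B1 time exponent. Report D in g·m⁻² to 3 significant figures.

D(12) = 63.9 g·m⁻²

copper: T>10 °C ⇒ hinge -0.080·(20.1−10) = -0.8080
  SO₂ term: 0.0053·138.3^0.26·exp(0.059·64-0.8080) = 0.3714
  Cl⁻ term: 0.01025·114.3^0.27·exp(0.036·64+0.049·20.1) = 0.988
  sum: 0.3714 + 0.988 → r_corr = 1.359 μm/a
Power-law: D(12) = r_corr · 12^0.667
  D(12) = 1.359 × 12^0.667 = 1.359 × 5.246 = 7.131 μm
  Mass loss = 7.131 μm × 8.96 g/cm³ = 63.9 g·m⁻²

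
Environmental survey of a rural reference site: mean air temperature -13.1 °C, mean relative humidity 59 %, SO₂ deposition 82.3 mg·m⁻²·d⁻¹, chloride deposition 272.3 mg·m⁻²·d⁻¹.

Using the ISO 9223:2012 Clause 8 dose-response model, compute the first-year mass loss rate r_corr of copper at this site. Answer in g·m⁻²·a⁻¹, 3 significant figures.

copper: temperature factor f = +0.126·(-23.1) = -2.9106
  sulphur-dioxide contribution → 0.02951 μm/a
  chloride contribution → 0.205 μm/a
  total first-year rate 0.2346 μm/a
Convert to mass loss: 0.2346 μm/a × 8.96 g/cm³ = 2.102 g·m⁻²·a⁻¹

r_corr = 2.10 g·m⁻²·a⁻¹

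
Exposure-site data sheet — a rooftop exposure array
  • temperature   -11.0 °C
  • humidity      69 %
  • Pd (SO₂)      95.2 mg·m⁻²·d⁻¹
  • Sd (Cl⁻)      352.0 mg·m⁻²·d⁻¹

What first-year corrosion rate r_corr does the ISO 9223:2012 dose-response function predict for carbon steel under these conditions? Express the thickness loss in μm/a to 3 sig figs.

r_corr = 27.5 μm/a

carbon steel: temperature factor f = +0.150·(-21.0) = -3.1500
  sulphur-dioxide contribution → 3.222 μm/a
  chloride contribution → 24.28 μm/a
  total first-year rate 27.5 μm/a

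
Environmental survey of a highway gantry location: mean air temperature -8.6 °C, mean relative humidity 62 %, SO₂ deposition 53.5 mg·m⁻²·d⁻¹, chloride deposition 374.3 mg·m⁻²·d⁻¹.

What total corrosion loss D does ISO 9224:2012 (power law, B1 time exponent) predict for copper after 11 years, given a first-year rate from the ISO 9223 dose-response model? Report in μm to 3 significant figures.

copper: T≤10 °C ⇒ hinge +0.126·(-8.6−10) = -2.3436
  sulphur-dioxide contribution → 0.05552 μm/a
  chloride contribution → 0.3103 μm/a
  total first-year rate 0.3659 μm/a
Power-law: D(11) = r_corr · 11^0.667
  D(11) = 0.3659 × 11^0.667 = 0.3659 × 4.95 = 1.811 μm

D(11) = 1.81 μm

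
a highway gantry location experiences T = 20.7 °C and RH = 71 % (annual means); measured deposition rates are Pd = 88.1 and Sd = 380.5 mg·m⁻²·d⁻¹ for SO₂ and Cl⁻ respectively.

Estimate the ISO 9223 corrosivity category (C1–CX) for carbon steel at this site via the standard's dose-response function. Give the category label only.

C5

carbon steel: T>10 °C ⇒ hinge -0.054·(20.7−10) = -0.5778
  Pd branch = 1.77·Pd^0.52·e^(0.02·RH+f) = 42.18 μm/a
  Cl⁻ term: 0.102·380.5^0.62·exp(0.033·71+0.04·20.7) = 96.73
  r_corr = 42.18 + 96.73 = 138.9 μm/a
139 μm/a falls in (80, 200] for carbon steel → category C5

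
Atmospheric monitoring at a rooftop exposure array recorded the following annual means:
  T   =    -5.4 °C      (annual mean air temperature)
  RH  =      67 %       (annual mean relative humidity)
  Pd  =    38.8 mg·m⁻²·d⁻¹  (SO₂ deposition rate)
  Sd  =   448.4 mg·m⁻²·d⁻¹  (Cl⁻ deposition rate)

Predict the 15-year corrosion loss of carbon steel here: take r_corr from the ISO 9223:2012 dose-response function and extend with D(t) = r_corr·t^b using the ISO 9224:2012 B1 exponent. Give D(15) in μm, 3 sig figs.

D(15) = 155 μm

carbon steel: T≤10 °C ⇒ hinge +0.150·(-5.4−10) = -2.3100
  SO₂ term: 1.77·38.8^0.52·exp(0.02·67-2.3100) = 4.497
  Cl⁻ term: 0.102·448.4^0.62·exp(0.033·67+0.04·-5.4) = 33.04
  sum: 4.497 + 33.04 → r_corr = 37.54 μm/a
Long-term exponent b (ISO 9224 Table 2, B1) = 0.523
  D(15) = 37.54 × 15^0.523 = 37.54 × 4.122 = 154.7 μm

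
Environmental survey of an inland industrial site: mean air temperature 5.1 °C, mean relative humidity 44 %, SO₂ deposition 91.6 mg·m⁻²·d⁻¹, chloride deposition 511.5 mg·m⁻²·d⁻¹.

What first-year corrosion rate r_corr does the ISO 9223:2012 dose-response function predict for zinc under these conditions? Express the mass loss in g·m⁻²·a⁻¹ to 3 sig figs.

zinc: f(T) = +0.038·(T−10) [T≤10 °C] = -0.1862
  sulphur-dioxide contribution → 0.5915 μm/a
  chloride contribution → 1.343 μm/a
  ⇒ r_corr(zinc) = 1.935 μm/a
Convert to mass loss: 1.935 μm/a × 7.14 g/cm³ = 13.82 g·m⁻²·a⁻¹

r_corr = 13.8 g·m⁻²·a⁻¹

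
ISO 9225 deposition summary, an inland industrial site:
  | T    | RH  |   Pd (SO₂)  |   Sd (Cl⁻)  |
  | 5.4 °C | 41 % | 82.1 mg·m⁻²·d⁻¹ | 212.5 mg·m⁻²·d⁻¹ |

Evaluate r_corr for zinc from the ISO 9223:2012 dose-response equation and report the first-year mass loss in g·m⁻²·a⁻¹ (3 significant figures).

r_corr = 9.37 g·m⁻²·a⁻¹

zinc: temperature factor f = +0.038·(-4.6) = -0.1748
  sulphur-dioxide contribution → 0.4967 μm/a
  chloride contribution → 0.8155 μm/a
  total first-year rate 1.312 μm/a
Convert to mass loss: 1.312 μm/a × 7.14 g/cm³ = 9.369 g·m⁻²·a⁻¹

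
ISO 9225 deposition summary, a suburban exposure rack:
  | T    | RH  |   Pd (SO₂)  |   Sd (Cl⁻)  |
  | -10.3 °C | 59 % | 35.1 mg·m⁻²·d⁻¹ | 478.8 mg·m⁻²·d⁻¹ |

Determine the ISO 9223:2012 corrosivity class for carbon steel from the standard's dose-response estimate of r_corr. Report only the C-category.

C2

carbon steel: temperature factor f = +0.150·(-20.3) = -3.0450
  SO₂ term: 1.77·35.1^0.52·exp(0.02·59-3.0450) = 1.744
  Sd branch = 0.102·Sd^0.62·e^(0.033·RH+0.04·T) = 21.72 μm/a
  r_corr = 1.744 + 21.72 = 23.47 μm/a
Category bounds: 1.3…25 μm/a bracket r_corr ⇒ C2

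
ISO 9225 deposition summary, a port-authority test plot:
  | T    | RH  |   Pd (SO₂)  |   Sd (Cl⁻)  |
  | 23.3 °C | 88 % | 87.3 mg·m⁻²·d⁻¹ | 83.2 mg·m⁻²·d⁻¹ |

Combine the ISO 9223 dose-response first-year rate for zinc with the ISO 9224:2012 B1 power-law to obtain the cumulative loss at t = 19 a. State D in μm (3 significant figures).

zinc: T>10 °C ⇒ hinge -0.071·(23.3−10) = -0.9443
  Pd branch = 0.0129·Pd^0.44·e^(0.046·RH+f) = 2.054 μm/a
  Sd branch = 0.0175·Sd^0.57·e^(0.008·RH+0.085·T) = 3.187 μm/a
  r_corr = 2.054 + 3.187 = 5.241 μm/a
Long-term exponent b (ISO 9224 Table 2, B1) = 0.813
  D(19) = 5.241 × 19^0.813 = 5.241 × 10.96 = 57.41 μm

D(19) = 57.4 μm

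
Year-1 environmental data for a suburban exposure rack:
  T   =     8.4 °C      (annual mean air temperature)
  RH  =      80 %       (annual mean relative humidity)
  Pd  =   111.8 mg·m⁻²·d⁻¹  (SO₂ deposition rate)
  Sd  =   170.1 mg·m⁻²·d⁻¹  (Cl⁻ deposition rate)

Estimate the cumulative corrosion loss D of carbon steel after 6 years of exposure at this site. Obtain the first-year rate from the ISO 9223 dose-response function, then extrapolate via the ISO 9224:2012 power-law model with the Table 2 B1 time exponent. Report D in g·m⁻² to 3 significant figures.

carbon steel: f(T) = +0.150·(T−10) [T≤10 °C] = -0.2400
  SO₂ term: 1.77·111.8^0.52·exp(0.02·80-0.2400) = 80.13
  Sd branch = 0.102·Sd^0.62·e^(0.033·RH+0.04·T) = 48.32 μm/a
  sum: 80.13 + 48.32 → r_corr = 128.4 μm/a
Power-law: D(6) = r_corr · 6^0.523
  D(6) = 128.4 × 6^0.523 = 128.4 × 2.553 = 327.9 μm
  Mass loss = 327.9 μm × 7.85 g/cm³ = 2574 g·m⁻²

D(6) = 2.57e+03 g·m⁻²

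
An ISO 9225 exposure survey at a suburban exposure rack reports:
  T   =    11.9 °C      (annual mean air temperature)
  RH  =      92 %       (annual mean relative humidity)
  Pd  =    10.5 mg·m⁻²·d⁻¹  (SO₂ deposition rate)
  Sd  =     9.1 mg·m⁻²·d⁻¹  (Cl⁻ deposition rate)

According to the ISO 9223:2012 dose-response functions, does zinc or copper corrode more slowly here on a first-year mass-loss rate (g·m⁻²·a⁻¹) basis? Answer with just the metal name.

zinc

zinc: temperature factor f = -0.071·(1.9) = -0.1349
  sulphur-dioxide contribution → 2.184 μm/a
  chloride contribution → 0.3537 μm/a
  ⇒ r_corr(zinc) = 2.538 μm/a
  mass loss = 2.538 μm/a × 7.14 g/cm³ = 18.12 g·m⁻²·a⁻¹
copper: temperature factor f = -0.080·(1.9) = -0.1520
  sulphur-dioxide contribution → 1.91 μm/a
  chloride contribution → 0.9147 μm/a
  total first-year rate 2.825 μm/a
  mass loss = 2.825 μm/a × 8.96 g/cm³ = 25.31 g·m⁻²·a⁻¹
Ordering by g·m⁻²·a⁻¹: copper (25.3) > zinc (18.1)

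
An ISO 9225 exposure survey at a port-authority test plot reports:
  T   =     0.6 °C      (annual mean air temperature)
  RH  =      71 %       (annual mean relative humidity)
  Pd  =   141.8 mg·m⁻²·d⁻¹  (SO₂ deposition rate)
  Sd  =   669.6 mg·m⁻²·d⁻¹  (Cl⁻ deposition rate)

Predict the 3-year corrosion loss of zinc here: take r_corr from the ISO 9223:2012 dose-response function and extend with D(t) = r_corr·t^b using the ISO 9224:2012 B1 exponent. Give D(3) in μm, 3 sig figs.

zinc: f(T) = +0.038·(T−10) [T≤10 °C] = -0.3572
  SO₂ term: 0.0129·141.8^0.44·exp(0.046·71-0.3572) = 2.092
  Sd branch = 0.0175·Sd^0.57·e^(0.008·RH+0.085·T) = 1.326 μm/a
  sum: 2.092 + 1.326 → r_corr = 3.418 μm/a
ISO 9224: D(t) = r_corr · t^b with b = 0.813 (zinc, B1)
  D(3) = 3.418 × 3^0.813 = 3.418 × 2.443 = 8.35 μm

D(3) = 8.35 μm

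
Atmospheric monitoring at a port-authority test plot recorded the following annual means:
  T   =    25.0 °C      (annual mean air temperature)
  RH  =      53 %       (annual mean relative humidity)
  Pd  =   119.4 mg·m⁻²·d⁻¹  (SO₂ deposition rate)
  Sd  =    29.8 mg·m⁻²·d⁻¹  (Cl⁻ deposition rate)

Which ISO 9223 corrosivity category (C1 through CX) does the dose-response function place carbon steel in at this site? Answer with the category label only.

carbon steel: f(T) = -0.054·(T−10) [T>10 °C] = -0.8100
  sulphur-dioxide contribution → 27.33 μm/a
  chloride contribution → 13.08 μm/a
  total first-year rate 40.4 μm/a
ISO 9223 Table 2 (carbon steel): 25 < 40.4 ≤ 50 μm/a ⇒ C3

C3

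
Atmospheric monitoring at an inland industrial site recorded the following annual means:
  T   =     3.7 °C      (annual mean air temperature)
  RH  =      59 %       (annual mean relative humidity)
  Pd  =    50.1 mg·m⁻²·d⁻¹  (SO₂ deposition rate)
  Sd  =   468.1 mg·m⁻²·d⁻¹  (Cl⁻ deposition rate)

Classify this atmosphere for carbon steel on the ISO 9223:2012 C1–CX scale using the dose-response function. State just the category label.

carbon steel: T≤10 °C ⇒ hinge +0.150·(3.7−10) = -0.9450
  sulphur-dioxide contribution → 17.14 μm/a
  chloride contribution → 37.5 μm/a
  ⇒ r_corr(carbon steel) = 54.64 μm/a
ISO 9223 Table 2 (carbon steel): 50 < 54.6 ≤ 80 μm/a ⇒ C4

C4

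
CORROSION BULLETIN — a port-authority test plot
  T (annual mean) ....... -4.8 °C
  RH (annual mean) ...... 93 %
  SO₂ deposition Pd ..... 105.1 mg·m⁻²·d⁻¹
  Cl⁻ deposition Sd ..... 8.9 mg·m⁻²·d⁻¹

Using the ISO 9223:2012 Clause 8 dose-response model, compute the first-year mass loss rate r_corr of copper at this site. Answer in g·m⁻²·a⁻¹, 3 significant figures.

r_corr = 9.69 g·m⁻²·a⁻¹

copper: temperature factor f = +0.126·(-14.8) = -1.8648
  SO₂ term: 0.0053·105.1^0.26·exp(0.059·93-1.8648) = 0.6653
  Cl⁻ term: 0.01025·8.9^0.27·exp(0.036·93+0.049·-4.8) = 0.4158
  sum: 0.6653 + 0.4158 → r_corr = 1.081 μm/a
Convert to mass loss: 1.081 μm/a × 8.96 g/cm³ = 9.687 g·m⁻²·a⁻¹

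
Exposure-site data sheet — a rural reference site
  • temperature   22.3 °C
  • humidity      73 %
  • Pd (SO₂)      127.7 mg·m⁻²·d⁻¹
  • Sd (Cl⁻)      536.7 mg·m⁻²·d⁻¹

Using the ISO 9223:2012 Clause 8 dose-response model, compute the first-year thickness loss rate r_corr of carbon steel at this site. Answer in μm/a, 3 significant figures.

r_corr = 185 μm/a

carbon steel: T>10 °C ⇒ hinge -0.054·(22.3−10) = -0.6642
  sulphur-dioxide contribution → 48.84 μm/a
  chloride contribution → 136.3 μm/a
  total first-year rate 185.2 μm/a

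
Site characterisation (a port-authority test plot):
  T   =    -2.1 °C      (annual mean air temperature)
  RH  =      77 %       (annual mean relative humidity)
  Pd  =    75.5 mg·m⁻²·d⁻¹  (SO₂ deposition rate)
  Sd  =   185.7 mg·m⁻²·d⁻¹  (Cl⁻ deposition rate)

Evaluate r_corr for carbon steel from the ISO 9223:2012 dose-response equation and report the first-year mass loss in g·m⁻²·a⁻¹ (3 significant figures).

carbon steel: f(T) = +0.150·(T−10) [T≤10 °C] = -1.8150
  sulphur-dioxide contribution → 12.74 μm/a
  chloride contribution → 30.36 μm/a
  total first-year rate 43.1 μm/a
Convert to mass loss: 43.1 μm/a × 7.85 g/cm³ = 338.3 g·m⁻²·a⁻¹

r_corr = 338 g·m⁻²·a⁻¹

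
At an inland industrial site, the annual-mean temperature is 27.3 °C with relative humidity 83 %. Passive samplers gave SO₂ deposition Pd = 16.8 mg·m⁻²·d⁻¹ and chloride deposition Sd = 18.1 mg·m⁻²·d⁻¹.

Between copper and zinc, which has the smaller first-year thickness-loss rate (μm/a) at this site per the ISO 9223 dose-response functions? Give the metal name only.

copper: f(T) = -0.080·(T−10) [T>10 °C] = -1.3840
  SO₂ term: 0.0053·16.8^0.26·exp(0.059·83-1.3840) = 0.3703
  Cl⁻ term: 0.01025·18.1^0.27·exp(0.036·83+0.049·27.3) = 1.694
  r_corr = 0.3703 + 1.694 = 2.064 μm/a
zinc: f(T) = -0.071·(T−10) [T>10 °C] = -1.2283
  SO₂ term: 0.0129·16.8^0.44·exp(0.046·83-1.2283) = 0.5949
  Cl⁻ term: 0.0175·18.1^0.57·exp(0.008·83+0.085·27.3) = 1.803
  r_corr = 0.5949 + 1.803 = 2.398 μm/a
Ordering by μm/a: zinc (2.4) > copper (2.06)

copper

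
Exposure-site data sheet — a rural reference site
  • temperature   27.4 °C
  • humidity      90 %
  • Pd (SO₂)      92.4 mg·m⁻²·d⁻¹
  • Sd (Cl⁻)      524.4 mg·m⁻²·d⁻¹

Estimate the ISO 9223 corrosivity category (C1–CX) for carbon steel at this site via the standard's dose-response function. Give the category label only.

carbon steel: T>10 °C ⇒ hinge -0.054·(27.4−10) = -0.9396
  SO₂ term: 1.77·92.4^0.52·exp(0.02·90-0.9396) = 44.03
  Sd branch = 0.102·Sd^0.62·e^(0.033·RH+0.04·T) = 288.8 μm/a
  r_corr = 44.03 + 288.8 = 332.9 μm/a
333 μm/a falls in (200, 700] for carbon steel → category CX

CX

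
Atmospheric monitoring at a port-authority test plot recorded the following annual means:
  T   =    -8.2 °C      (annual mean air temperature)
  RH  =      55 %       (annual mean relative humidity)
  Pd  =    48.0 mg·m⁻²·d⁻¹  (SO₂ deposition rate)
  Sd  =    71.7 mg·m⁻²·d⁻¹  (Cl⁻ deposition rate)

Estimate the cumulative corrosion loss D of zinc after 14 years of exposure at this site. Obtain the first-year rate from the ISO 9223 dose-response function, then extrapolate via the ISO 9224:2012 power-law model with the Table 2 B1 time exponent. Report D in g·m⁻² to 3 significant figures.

zinc: T≤10 °C ⇒ hinge +0.038·(-8.2−10) = -0.6916
  sulphur-dioxide contribution → 0.4454 μm/a
  chloride contribution → 0.1546 μm/a
  total first-year rate 0.5999 μm/a
Long-term exponent b (ISO 9224 Table 2, B1) = 0.813
  D(14) = 0.5999 × 14^0.813 = 0.5999 × 8.547 = 5.128 μm
  Mass loss = 5.128 μm × 7.14 g/cm³ = 36.61 g·m⁻²

D(14) = 36.6 g·m⁻²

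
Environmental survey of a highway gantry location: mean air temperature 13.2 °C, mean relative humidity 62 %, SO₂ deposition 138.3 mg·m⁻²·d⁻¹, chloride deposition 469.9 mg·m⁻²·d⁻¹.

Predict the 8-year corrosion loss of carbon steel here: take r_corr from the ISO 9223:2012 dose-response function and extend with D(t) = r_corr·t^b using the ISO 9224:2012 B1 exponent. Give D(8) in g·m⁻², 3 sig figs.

D(8) = 2.97e+03 g·m⁻²

carbon steel: temperature factor f = -0.054·(3.2) = -0.1728
  sulphur-dioxide contribution → 66.79 μm/a
  chloride contribution → 60.69 μm/a
  ⇒ r_corr(carbon steel) = 127.5 μm/a
Power-law: D(8) = r_corr · 8^0.523
  D(8) = 127.5 × 8^0.523 = 127.5 × 2.967 = 378.2 μm
  Mass loss = 378.2 μm × 7.85 g/cm³ = 2969 g·m⁻²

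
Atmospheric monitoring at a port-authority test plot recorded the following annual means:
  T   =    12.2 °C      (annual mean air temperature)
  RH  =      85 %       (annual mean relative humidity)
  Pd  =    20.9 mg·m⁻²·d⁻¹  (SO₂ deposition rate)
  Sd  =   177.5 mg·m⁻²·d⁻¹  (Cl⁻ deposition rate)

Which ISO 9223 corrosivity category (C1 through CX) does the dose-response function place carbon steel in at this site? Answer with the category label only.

carbon steel: temperature factor f = -0.054·(2.2) = -0.1188
  SO₂ term: 1.77·20.9^0.52·exp(0.02·85-0.1188) = 41.8
  Cl⁻ term: 0.102·177.5^0.62·exp(0.033·85+0.04·12.2) = 68.11
  sum: 41.8 + 68.11 → r_corr = 109.9 μm/a
ISO 9223 Table 2 (carbon steel): 80 < 110 ≤ 200 μm/a ⇒ C5

C5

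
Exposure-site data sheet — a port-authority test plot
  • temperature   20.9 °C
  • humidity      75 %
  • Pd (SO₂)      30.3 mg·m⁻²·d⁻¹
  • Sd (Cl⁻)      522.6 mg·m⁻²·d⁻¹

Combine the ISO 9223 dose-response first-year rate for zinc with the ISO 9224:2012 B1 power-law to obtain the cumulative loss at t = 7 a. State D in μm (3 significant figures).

D(7) = 36.6 μm

zinc: T>10 °C ⇒ hinge -0.071·(20.9−10) = -0.7739
  sulphur-dioxide contribution → 0.8407 μm/a
  chloride contribution → 6.676 μm/a
  total first-year rate 7.516 μm/a
ISO 9224: D(t) = r_corr · t^b with b = 0.813 (zinc, B1)
  D(7) = 7.516 × 7^0.813 = 7.516 × 4.865 = 36.57 μm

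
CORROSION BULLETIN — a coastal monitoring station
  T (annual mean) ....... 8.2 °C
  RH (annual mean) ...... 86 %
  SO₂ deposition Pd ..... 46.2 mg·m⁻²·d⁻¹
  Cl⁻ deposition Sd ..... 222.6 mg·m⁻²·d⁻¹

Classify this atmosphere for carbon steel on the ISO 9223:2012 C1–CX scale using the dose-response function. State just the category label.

carbon steel: temperature factor f = +0.150·(-1.8) = -0.2700
  SO₂ term: 1.77·46.2^0.52·exp(0.02·86-0.2700) = 55.38
  Sd branch = 0.102·Sd^0.62·e^(0.033·RH+0.04·T) = 69.03 μm/a
  sum: 55.38 + 69.03 → r_corr = 124.4 μm/a
ISO 9223 Table 2 (carbon steel): 80 < 124 ≤ 200 μm/a ⇒ C5

C5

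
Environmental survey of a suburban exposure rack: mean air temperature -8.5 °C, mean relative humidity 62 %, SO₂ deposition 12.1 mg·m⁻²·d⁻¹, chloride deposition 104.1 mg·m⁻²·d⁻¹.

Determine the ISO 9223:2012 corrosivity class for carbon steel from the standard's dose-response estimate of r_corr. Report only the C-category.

carbon steel: temperature factor f = +0.150·(-18.5) = -2.7750
  Pd branch = 1.77·Pd^0.52·e^(0.02·RH+f) = 1.394 μm/a
  Sd branch = 0.102·Sd^0.62·e^(0.033·RH+0.04·T) = 10.01 μm/a
  r_corr = 1.394 + 10.01 = 11.4 μm/a
ISO 9223 Table 2 (carbon steel): 1.3 < 11.4 ≤ 25 μm/a ⇒ C2

C2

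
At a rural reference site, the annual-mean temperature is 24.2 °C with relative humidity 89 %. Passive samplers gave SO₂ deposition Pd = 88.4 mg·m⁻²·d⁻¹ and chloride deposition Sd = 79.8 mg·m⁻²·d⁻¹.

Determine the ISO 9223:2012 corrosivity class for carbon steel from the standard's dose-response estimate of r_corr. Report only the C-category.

carbon steel: f(T) = -0.054·(T−10) [T>10 °C] = -0.7668
  Pd branch = 1.77·Pd^0.52·e^(0.02·RH+f) = 50.14 μm/a
  Sd branch = 0.102·Sd^0.62·e^(0.033·RH+0.04·T) = 76.52 μm/a
  sum: 50.14 + 76.52 → r_corr = 126.7 μm/a
ISO 9223 Table 2 (carbon steel): 80 < 127 ≤ 200 μm/a ⇒ C5

C5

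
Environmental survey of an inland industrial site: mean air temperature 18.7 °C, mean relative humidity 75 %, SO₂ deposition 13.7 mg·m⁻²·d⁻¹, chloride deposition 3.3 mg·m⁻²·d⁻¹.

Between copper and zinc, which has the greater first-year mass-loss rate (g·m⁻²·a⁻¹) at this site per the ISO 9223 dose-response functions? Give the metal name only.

copper

copper: T>10 °C ⇒ hinge -0.080·(18.7−10) = -0.6960
  SO₂ term: 0.0053·13.7^0.26·exp(0.059·75-0.6960) = 0.4358
  Cl⁻ term: 0.01025·3.3^0.27·exp(0.036·75+0.049·18.7) = 0.5263
  r_corr = 0.4358 + 0.5263 = 0.9622 μm/a
  mass loss = 0.9622 μm/a × 8.96 g/cm³ = 8.621 g·m⁻²·a⁻¹
zinc: temperature factor f = -0.071·(8.7) = -0.6177
  Pd branch = 0.0129·Pd^0.44·e^(0.046·RH+f) = 0.6931 μm/a
  Cl⁻ term: 0.0175·3.3^0.57·exp(0.008·75+0.085·18.7) = 0.3087
  r_corr = 0.6931 + 0.3087 = 1.002 μm/a
  mass loss = 1.002 μm/a × 7.14 g/cm³ = 7.153 g·m⁻²·a⁻¹
Ordering by g·m⁻²·a⁻¹: copper (8.62) > zinc (7.15)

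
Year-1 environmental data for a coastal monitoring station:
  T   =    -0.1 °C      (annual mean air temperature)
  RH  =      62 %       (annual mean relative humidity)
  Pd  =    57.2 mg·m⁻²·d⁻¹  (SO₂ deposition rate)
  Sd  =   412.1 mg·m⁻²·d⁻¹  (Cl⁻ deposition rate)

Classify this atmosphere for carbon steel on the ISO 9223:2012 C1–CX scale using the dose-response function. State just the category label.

carbon steel: temperature factor f = +0.150·(-10.1) = -1.5150
  SO₂ term: 1.77·57.2^0.52·exp(0.02·62-1.5150) = 11.03
  Cl⁻ term: 0.102·412.1^0.62·exp(0.033·62+0.04·-0.1) = 32.86
  r_corr = 11.03 + 32.86 = 43.89 μm/a
Category bounds: 25…50 μm/a bracket r_corr ⇒ C3

C3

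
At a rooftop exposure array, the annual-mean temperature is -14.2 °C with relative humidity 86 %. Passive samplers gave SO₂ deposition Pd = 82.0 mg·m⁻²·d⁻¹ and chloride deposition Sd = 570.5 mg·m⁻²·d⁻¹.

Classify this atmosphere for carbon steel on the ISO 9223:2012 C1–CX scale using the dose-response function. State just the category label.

carbon steel: temperature factor f = +0.150·(-24.2) = -3.6300
  Pd branch = 1.77·Pd^0.52·e^(0.02·RH+f) = 2.592 μm/a
  Cl⁻ term: 0.102·570.5^0.62·exp(0.033·86+0.04·-14.2) = 50.5
  sum: 2.592 + 50.5 → r_corr = 53.1 μm/a
ISO 9223 Table 2 (carbon steel): 50 < 53.1 ≤ 80 μm/a ⇒ C4

C4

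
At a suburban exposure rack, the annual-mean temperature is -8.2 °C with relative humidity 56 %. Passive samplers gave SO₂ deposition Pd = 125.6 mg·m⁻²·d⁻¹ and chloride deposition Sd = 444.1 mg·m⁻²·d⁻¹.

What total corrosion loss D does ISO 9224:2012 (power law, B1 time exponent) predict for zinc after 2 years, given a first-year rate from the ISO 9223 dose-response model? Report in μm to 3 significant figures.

D(2) = 2.02 μm

zinc: temperature factor f = +0.038·(-18.2) = -0.6916
  Pd branch = 0.0129·Pd^0.44·e^(0.046·RH+f) = 0.7121 μm/a
  Cl⁻ term: 0.0175·444.1^0.57·exp(0.008·56+0.085·-8.2) = 0.4405
  r_corr = 0.7121 + 0.4405 = 1.153 μm/a
Long-term exponent b (ISO 9224 Table 2, B1) = 0.813
  D(2) = 1.153 × 2^0.813 = 1.153 × 1.757 = 2.025 μm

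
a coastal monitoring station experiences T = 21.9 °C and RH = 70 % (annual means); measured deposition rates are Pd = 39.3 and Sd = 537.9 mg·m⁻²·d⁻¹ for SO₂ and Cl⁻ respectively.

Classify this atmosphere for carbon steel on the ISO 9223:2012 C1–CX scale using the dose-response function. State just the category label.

C5

carbon steel: f(T) = -0.054·(T−10) [T>10 °C] = -0.6426
  SO₂ term: 1.77·39.3^0.52·exp(0.02·70-0.6426) = 25.47
  Cl⁻ term: 0.102·537.9^0.62·exp(0.033·70+0.04·21.9) = 121.7
  r_corr = 25.47 + 121.7 = 147.2 μm/a
ISO 9223 Table 2 (carbon steel): 80 < 147 ≤ 200 μm/a ⇒ C5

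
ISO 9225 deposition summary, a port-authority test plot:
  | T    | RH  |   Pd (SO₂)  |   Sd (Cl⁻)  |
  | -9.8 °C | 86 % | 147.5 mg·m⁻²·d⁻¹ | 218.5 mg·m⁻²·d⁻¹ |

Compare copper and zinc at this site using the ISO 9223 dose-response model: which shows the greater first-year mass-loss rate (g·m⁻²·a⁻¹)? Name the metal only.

zinc

copper: temperature factor f = +0.126·(-19.8) = -2.4948
  SO₂ term: 0.0053·147.5^0.26·exp(0.059·86-2.4948) = 0.256
  Cl⁻ term: 0.01025·218.5^0.27·exp(0.036·86+0.049·-9.8) = 0.6003
  r_corr = 0.256 + 0.6003 = 0.8564 μm/a
  mass loss = 0.8564 μm/a × 8.96 g/cm³ = 7.673 g·m⁻²·a⁻¹
zinc: temperature factor f = +0.038·(-19.8) = -0.7524
  Pd branch = 0.0129·Pd^0.44·e^(0.046·RH+f) = 2.859 μm/a
  Cl⁻ term: 0.0175·218.5^0.57·exp(0.008·86+0.085·-9.8) = 0.3263
  r_corr = 2.859 + 0.3263 = 3.185 μm/a
  mass loss = 3.185 μm/a × 7.14 g/cm³ = 22.74 g·m⁻²·a⁻¹
Ordering by g·m⁻²·a⁻¹: zinc (22.7) > copper (7.67)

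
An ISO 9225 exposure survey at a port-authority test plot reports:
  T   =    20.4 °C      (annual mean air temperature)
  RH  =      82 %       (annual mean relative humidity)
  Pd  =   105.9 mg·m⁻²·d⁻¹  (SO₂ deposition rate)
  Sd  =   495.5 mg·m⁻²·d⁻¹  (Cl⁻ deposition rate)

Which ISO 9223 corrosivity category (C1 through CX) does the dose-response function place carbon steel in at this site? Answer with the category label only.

carbon steel: f(T) = -0.054·(T−10) [T>10 °C] = -0.5616
  sulphur-dioxide contribution → 58.78 μm/a
  chloride contribution → 161.8 μm/a
  total first-year rate 220.6 μm/a
Category bounds: 200…700 μm/a bracket r_corr ⇒ CX

CX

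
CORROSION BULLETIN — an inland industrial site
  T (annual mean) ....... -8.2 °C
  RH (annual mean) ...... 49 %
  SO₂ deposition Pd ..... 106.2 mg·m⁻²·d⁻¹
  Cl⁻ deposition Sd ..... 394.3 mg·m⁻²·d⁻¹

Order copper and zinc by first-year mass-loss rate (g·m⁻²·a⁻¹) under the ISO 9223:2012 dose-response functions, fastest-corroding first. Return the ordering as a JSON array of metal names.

["zinc", "copper"]

copper: temperature factor f = +0.126·(-18.2) = -2.2932
  sulphur-dioxide contribution → 0.03241 μm/a
  chloride contribution → 0.201 μm/a
  ⇒ r_corr(copper) = 0.2334 μm/a
  mass loss = 0.2334 μm/a × 8.96 g/cm³ = 2.091 g·m⁻²·a⁻¹
zinc: f(T) = +0.038·(T−10) [T≤10 °C] = -0.6916
  sulphur-dioxide contribution → 0.4793 μm/a
  chloride contribution → 0.3892 μm/a
  total first-year rate 0.8685 μm/a
  mass loss = 0.8685 μm/a × 7.14 g/cm³ = 6.201 g·m⁻²·a⁻¹
Ordering by g·m⁻²·a⁻¹: zinc (6.2) > copper (2.09)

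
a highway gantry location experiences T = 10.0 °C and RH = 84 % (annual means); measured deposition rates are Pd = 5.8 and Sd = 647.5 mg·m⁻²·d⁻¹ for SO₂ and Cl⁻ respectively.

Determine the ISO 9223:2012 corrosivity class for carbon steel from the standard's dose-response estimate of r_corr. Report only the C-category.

carbon steel: T≤10 °C ⇒ hinge +0.150·(10.0−10) = +0.0000
  SO₂ term: 1.77·5.8^0.52·exp(0.02·84+0.0000) = 23.69
  Cl⁻ term: 0.102·647.5^0.62·exp(0.033·84+0.04·10.0) = 134.6
  sum: 23.69 + 134.6 → r_corr = 158.3 μm/a
158 μm/a falls in (80, 200] for carbon steel → category C5

C5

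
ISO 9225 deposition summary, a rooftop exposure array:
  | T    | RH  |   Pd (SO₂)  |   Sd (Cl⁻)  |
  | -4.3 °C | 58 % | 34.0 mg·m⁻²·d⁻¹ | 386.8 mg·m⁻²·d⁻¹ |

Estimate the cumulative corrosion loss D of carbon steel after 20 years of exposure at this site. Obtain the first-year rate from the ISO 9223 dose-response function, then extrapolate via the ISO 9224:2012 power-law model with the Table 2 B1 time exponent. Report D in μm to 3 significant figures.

D(20) = 132 μm

carbon steel: f(T) = +0.150·(T−10) [T≤10 °C] = -2.1450
  Pd branch = 1.77·Pd^0.52·e^(0.02·RH+f) = 4.136 μm/a
  Sd branch = 0.102·Sd^0.62·e^(0.033·RH+0.04·T) = 23.41 μm/a
  r_corr = 4.136 + 23.41 = 27.54 μm/a
Long-term exponent b (ISO 9224 Table 2, B1) = 0.523
  D(20) = 27.54 × 20^0.523 = 27.54 × 4.791 = 132 μm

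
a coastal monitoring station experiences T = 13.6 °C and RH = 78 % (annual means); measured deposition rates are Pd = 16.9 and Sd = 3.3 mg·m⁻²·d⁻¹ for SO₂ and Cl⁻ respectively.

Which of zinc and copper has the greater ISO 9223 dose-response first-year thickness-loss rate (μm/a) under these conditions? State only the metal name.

zinc: f(T) = -0.071·(T−10) [T>10 °C] = -0.2556
  sulphur-dioxide contribution → 1.253 μm/a
  chloride contribution → 0.2049 μm/a
  total first-year rate 1.458 μm/a
copper: f(T) = -0.080·(T−10) [T>10 °C] = -0.2880
  sulphur-dioxide contribution → 0.8262 μm/a
  chloride contribution → 0.4567 μm/a
  total first-year rate 1.283 μm/a
Ordering by μm/a: zinc (1.46) > copper (1.28)

zinc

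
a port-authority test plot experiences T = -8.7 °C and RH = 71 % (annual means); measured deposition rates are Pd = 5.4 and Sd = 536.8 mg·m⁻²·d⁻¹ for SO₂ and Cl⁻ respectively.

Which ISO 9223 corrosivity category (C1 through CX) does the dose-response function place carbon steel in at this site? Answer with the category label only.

C3

carbon steel: temperature factor f = +0.150·(-18.7) = -2.8050
  SO₂ term: 1.77·5.4^0.52·exp(0.02·71-2.8050) = 1.065
  Sd branch = 0.102·Sd^0.62·e^(0.033·RH+0.04·T) = 36.94 μm/a
  sum: 1.065 + 36.94 → r_corr = 38.01 μm/a
ISO 9223 Table 2 (carbon steel): 25 < 38 ≤ 50 μm/a ⇒ C3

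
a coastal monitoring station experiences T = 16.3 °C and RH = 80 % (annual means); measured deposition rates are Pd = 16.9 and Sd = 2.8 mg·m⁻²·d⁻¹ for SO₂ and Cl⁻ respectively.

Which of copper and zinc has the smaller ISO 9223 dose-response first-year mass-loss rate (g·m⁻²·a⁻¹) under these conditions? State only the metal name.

zinc

copper: T>10 °C ⇒ hinge -0.080·(16.3−10) = -0.5040
  sulphur-dioxide contribution → 0.7491 μm/a
  chloride contribution → 0.5359 μm/a
  total first-year rate 1.285 μm/a
  mass loss = 1.285 μm/a × 8.96 g/cm³ = 11.51 g·m⁻²·a⁻¹
zinc: T>10 °C ⇒ hinge -0.071·(16.3−10) = -0.4473
  sulphur-dioxide contribution → 1.134 μm/a
  chloride contribution → 0.2386 μm/a
  total first-year rate 1.373 μm/a
  mass loss = 1.373 μm/a × 7.14 g/cm³ = 9.804 g·m⁻²·a⁻¹
Ordering by g·m⁻²·a⁻¹: copper (11.5) > zinc (9.8)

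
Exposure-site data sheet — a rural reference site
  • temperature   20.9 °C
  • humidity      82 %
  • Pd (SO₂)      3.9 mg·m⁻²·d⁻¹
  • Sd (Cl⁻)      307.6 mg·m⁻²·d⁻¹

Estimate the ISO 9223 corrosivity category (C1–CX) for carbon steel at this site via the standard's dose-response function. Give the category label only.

carbon steel: temperature factor f = -0.054·(10.9) = -0.5886
  SO₂ term: 1.77·3.9^0.52·exp(0.02·82-0.5886) = 10.28
  Sd branch = 0.102·Sd^0.62·e^(0.033·RH+0.04·T) = 122.9 μm/a
  r_corr = 10.28 + 122.9 = 133.1 μm/a
ISO 9223 Table 2 (carbon steel): 80 < 133 ≤ 200 μm/a ⇒ C5

C5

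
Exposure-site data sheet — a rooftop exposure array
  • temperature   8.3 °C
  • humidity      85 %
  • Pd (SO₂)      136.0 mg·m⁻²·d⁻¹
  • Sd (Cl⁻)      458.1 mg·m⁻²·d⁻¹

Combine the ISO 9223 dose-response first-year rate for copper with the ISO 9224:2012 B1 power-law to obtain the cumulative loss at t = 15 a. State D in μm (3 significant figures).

copper: T≤10 °C ⇒ hinge +0.126·(8.3−10) = -0.2142
  sulphur-dioxide contribution → 2.312 μm/a
  chloride contribution → 1.717 μm/a
  total first-year rate 4.029 μm/a
ISO 9224: D(t) = r_corr · t^b with b = 0.667 (copper, B1)
  D(15) = 4.029 × 15^0.667 = 4.029 × 6.088 = 24.53 μm

D(15) = 24.5 μm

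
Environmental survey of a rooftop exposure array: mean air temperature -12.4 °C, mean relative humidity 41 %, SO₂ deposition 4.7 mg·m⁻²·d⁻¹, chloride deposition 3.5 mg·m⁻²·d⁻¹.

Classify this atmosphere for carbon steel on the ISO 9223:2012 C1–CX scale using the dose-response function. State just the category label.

carbon steel: f(T) = +0.150·(T−10) [T≤10 °C] = -3.3600
  sulphur-dioxide contribution → 0.3121 μm/a
  chloride contribution → 0.5225 μm/a
  total first-year rate 0.8347 μm/a
0.835 μm/a falls in (0, 1.3] for carbon steel → category C1

C1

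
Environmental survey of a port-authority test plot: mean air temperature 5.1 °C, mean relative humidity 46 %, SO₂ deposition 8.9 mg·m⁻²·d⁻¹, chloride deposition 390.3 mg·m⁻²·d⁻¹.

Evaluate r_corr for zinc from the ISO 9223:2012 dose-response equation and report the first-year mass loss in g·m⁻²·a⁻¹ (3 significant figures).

r_corr = 10.0 g·m⁻²·a⁻¹

zinc: T≤10 °C ⇒ hinge +0.038·(5.1−10) = -0.1862
  Pd branch = 0.0129·Pd^0.44·e^(0.046·RH+f) = 0.2325 μm/a
  Sd branch = 0.0175·Sd^0.57·e^(0.008·RH+0.085·T) = 1.17 μm/a
  sum: 0.2325 + 1.17 → r_corr = 1.403 μm/a
Convert to mass loss: 1.403 μm/a × 7.14 g/cm³ = 10.01 g·m⁻²·a⁻¹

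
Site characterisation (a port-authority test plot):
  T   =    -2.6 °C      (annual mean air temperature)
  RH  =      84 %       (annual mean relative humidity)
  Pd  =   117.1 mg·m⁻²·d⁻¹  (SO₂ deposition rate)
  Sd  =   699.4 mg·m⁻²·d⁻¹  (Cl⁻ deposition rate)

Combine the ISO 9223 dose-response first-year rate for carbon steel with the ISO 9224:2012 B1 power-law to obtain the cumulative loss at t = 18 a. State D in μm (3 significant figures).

carbon steel: f(T) = +0.150·(T−10) [T≤10 °C] = -1.8900
  Pd branch = 1.77·Pd^0.52·e^(0.02·RH+f) = 17.08 μm/a
  Sd branch = 0.102·Sd^0.62·e^(0.033·RH+0.04·T) = 85.32 μm/a
  sum: 17.08 + 85.32 → r_corr = 102.4 μm/a
Long-term exponent b (ISO 9224 Table 2, B1) = 0.523
  D(18) = 102.4 × 18^0.523 = 102.4 × 4.534 = 464.3 μm

D(18) = 464 μm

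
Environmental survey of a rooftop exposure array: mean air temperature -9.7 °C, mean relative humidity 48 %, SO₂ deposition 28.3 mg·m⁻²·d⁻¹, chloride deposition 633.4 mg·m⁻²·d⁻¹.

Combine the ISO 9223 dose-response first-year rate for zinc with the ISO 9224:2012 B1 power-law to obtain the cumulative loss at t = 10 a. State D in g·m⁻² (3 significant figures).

zinc: temperature factor f = +0.038·(-19.7) = -0.7486
  SO₂ term: 0.0129·28.3^0.44·exp(0.046·48-0.7486) = 0.2416
  Cl⁻ term: 0.0175·633.4^0.57·exp(0.008·48+0.085·-9.7) = 0.4453
  sum: 0.2416 + 0.4453 → r_corr = 0.687 μm/a
ISO 9224: D(t) = r_corr · t^b with b = 0.813 (zinc, B1)
  D(10) = 0.687 × 10^0.813 = 0.687 × 6.501 = 4.466 μm
  Mass loss = 4.466 μm × 7.14 g/cm³ = 31.89 g·m⁻²

D(10) = 31.9 g·m⁻²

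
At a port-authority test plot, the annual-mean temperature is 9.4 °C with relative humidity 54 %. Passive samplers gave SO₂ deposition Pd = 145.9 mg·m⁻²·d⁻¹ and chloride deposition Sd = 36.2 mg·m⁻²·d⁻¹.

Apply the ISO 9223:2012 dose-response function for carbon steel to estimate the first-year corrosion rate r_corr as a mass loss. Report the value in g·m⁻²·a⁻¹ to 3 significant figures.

r_corr = 563 g·m⁻²·a⁻¹

carbon steel: f(T) = +0.150·(T−10) [T≤10 °C] = -0.0900
  Pd branch = 1.77·Pd^0.52·e^(0.02·RH+f) = 63.57 μm/a
  Cl⁻ term: 0.102·36.2^0.62·exp(0.033·54+0.04·9.4) = 8.17
  r_corr = 63.57 + 8.17 = 71.74 μm/a
Convert to mass loss: 71.74 μm/a × 7.85 g/cm³ = 563.1 g·m⁻²·a⁻¹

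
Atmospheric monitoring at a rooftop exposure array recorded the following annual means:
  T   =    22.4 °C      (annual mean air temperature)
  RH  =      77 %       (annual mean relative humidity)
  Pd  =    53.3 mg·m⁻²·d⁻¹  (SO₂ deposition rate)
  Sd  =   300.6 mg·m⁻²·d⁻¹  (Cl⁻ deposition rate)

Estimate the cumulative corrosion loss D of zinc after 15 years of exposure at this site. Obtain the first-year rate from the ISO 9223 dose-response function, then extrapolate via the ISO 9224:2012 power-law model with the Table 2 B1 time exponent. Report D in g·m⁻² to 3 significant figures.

D(15) = 431 g·m⁻²

zinc: f(T) = -0.071·(T−10) [T>10 °C] = -0.8804
  SO₂ term: 0.0129·53.3^0.44·exp(0.046·77-0.8804) = 1.062
  Cl⁻ term: 0.0175·300.6^0.57·exp(0.008·77+0.085·22.4) = 5.622
  r_corr = 1.062 + 5.622 = 6.685 μm/a
ISO 9224: D(t) = r_corr · t^b with b = 0.813 (zinc, B1)
  D(15) = 6.685 × 15^0.813 = 6.685 × 9.04 = 60.43 μm
  Mass loss = 60.43 μm × 7.14 g/cm³ = 431.5 g·m⁻²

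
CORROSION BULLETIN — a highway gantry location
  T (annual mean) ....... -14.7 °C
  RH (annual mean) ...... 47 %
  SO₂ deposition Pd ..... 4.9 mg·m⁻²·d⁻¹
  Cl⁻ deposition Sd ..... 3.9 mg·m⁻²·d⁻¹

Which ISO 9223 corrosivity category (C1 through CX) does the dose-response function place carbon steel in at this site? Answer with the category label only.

C1

carbon steel: f(T) = +0.150·(T−10) [T≤10 °C] = -3.7050
  Pd branch = 1.77·Pd^0.52·e^(0.02·RH+f) = 0.2547 μm/a
  Cl⁻ term: 0.102·3.9^0.62·exp(0.033·47+0.04·-14.7) = 0.6213
  sum: 0.2547 + 0.6213 → r_corr = 0.876 μm/a
0.876 μm/a falls in (0, 1.3] for carbon steel → category C1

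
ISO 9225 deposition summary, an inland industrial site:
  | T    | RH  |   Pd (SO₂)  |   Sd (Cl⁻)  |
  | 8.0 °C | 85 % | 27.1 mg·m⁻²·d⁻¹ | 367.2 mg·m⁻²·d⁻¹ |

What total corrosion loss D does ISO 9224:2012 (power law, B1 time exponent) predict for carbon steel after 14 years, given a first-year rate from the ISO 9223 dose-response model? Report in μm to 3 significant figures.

D(14) = 518 μm

carbon steel: f(T) = +0.150·(T−10) [T≤10 °C] = -0.3000
  sulphur-dioxide contribution → 39.91 μm/a
  chloride contribution → 90.37 μm/a
  total first-year rate 130.3 μm/a
Power-law: D(14) = r_corr · 14^0.523
  D(14) = 130.3 × 14^0.523 = 130.3 × 3.976 = 518 μm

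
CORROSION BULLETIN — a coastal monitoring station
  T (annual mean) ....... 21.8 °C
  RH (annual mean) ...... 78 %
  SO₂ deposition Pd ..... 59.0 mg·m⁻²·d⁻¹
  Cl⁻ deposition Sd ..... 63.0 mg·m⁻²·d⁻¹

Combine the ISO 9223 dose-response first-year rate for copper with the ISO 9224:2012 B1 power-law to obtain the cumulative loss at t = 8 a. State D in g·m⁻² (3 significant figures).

D(8) = 75.6 g·m⁻²

copper: f(T) = -0.080·(T−10) [T>10 °C] = -0.9440
  Pd branch = 0.0053·Pd^0.26·e^(0.059·RH+f) = 0.5934 μm/a
  Sd branch = 0.01025·Sd^0.27·e^(0.036·RH+0.049·T) = 1.513 μm/a
  sum: 0.5934 + 1.513 → r_corr = 2.107 μm/a
Power-law: D(8) = r_corr · 8^0.667
  D(8) = 2.107 × 8^0.667 = 2.107 × 4.003 = 8.433 μm
  Mass loss = 8.433 μm × 8.96 g/cm³ = 75.56 g·m⁻²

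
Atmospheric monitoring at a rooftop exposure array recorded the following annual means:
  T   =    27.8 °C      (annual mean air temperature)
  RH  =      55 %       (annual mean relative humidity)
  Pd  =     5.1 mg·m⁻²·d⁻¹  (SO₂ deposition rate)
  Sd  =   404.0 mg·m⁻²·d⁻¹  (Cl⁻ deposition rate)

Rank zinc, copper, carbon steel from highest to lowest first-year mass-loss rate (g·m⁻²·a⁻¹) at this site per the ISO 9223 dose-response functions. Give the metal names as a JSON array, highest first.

["carbon steel", "zinc", "copper"]

zinc: f(T) = -0.071·(T−10) [T>10 °C] = -1.2638
  sulphur-dioxide contribution → 0.09372 μm/a
  chloride contribution → 8.831 μm/a
  ⇒ r_corr(zinc) = 8.925 μm/a
  mass loss = 8.925 μm/a × 7.14 g/cm³ = 63.72 g·m⁻²·a⁻¹
copper: temperature factor f = -0.080·(17.8) = -1.4240
  sulphur-dioxide contribution → 0.05001 μm/a
  chloride contribution → 1.465 μm/a
  ⇒ r_corr(copper) = 1.515 μm/a
  mass loss = 1.515 μm/a × 8.96 g/cm³ = 13.58 g·m⁻²·a⁻¹
carbon steel: T>10 °C ⇒ hinge -0.054·(27.8−10) = -0.9612
  sulphur-dioxide contribution → 4.744 μm/a
  chloride contribution → 78.66 μm/a
  total first-year rate 83.4 μm/a
  mass loss = 83.4 μm/a × 7.85 g/cm³ = 654.7 g·m⁻²·a⁻¹
Ordering by g·m⁻²·a⁻¹: carbon steel (655) > zinc (63.7) > copper (13.6)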